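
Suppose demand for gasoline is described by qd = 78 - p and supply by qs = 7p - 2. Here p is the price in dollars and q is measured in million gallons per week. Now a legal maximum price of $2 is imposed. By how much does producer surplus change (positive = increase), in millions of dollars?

-320

Without the control the market clears where 78 - p = 7p - 2, i.e. p* = 10 and q* = 68.
Since 2 < 10, the ceiling is binding.
At p = 2: qd = 78 - 2 = 76 and qs = 7·2 - 2 = 12.
Producer surplus without the control is ½ · (10 - 2/7) · 68 = 2312/7.
With the ceiling, producers sell 12 units at 2, so PS = ½ · (2 - 2/7) · 12 = 72/7.
Change in producer surplus = 72/7 - 2312/7 = -320.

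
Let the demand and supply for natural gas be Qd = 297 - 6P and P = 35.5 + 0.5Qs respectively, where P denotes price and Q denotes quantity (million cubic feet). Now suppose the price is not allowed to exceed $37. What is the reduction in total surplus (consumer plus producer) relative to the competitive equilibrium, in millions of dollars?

Rearranging supply gives Qs = 2P - 71. Without the control the market clears where 297 - 6P = 2P - 71, i.e. P* = 46 and Q* = 21.
Since 37 < 46, the ceiling is binding.
At P = 37: Qd = 297 - 6·37 = 75 and Qs = 2·37 - 71 = 3.
Quantity traded falls to 3. At Q = 3 the demand price is (297 - 3)/6 = 49 and the supply price is (71 + 3)/2 = 37.
Deadweight loss = ½ · (49 - 37) · (21 - 3) = ½ · 12 · 18 = 108.

108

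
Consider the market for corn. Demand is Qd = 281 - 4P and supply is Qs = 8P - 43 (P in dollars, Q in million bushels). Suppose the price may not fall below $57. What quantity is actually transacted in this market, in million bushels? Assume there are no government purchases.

In a free market, 281 - 4P = 8P - 43 gives the equilibrium P* = 27, Q* = 173.
The floor of 57 is above the equilibrium price 27, so it binds.
At P = 57: Qd = 281 - 4·57 = 53 and Qs = 8·57 - 43 = 413.
The quantity actually transacted is the short side, demand: 53.

53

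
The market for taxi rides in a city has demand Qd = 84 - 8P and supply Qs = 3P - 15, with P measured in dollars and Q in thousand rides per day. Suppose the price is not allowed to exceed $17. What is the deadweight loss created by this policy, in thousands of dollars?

Setting quantity demanded equal to quantity supplied, 84 - 8P = 3P - 15, gives P* = 9 and Q* = 12.
The ceiling of 17 is above the equilibrium price 9, so it is not binding; the market clears at P* = 9, Q* = 12.
Since the control does not bind, no trades are prevented and deadweight loss is zero.

0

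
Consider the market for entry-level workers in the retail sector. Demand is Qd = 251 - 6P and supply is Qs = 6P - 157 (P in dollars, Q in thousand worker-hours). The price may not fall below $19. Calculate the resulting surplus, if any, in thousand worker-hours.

0

Equilibrium: 251 - 6P = 6P - 157, so 408 = 12P and P* = 34, Q* = 47.
The floor of 19 is below the equilibrium price 34, so it is not binding; the market clears at P* = 34, Q* = 47.
Since the control does not bind, there is no surplus.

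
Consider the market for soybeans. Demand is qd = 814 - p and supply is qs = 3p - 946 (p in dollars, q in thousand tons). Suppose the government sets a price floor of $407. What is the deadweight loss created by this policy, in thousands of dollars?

0

Equilibrium: 814 - p = 3p - 946, so 1760 = 4p and p* = 440, q* = 374.
The floor of 407 is below the equilibrium price 440, so it is not binding; the market clears at p* = 440, q* = 374.
Since the control does not bind, no trades are prevented and deadweight loss is zero.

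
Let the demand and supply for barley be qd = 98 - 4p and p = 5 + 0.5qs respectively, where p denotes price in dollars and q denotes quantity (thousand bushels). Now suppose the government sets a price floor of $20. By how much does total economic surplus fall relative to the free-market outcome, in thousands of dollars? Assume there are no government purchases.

Rearranging supply gives qs = 2p - 10. Without the control the market clears where 98 - 4p = 2p - 10, i.e. p* = 18 and q* = 26.
Because the floor (20) lies above the market-clearing price, it is binding.
At p = 20: qd = 98 - 4·20 = 18 and qs = 2·20 - 10 = 30.
Quantity traded falls to 18. At q = 18 the demand price is (98 - 18)/4 = 20 and the supply price is (10 + 18)/2 = 14.
Deadweight loss = ½ · (20 - 14) · (26 - 18) = ½ · 6 · 8 = 24.

24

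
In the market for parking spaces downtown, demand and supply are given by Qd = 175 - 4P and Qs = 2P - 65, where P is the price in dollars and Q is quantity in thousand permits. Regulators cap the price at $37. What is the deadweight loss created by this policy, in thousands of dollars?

In a free market, 175 - 4P = 2P - 65 gives the equilibrium P* = 40, Q* = 15.
Because the ceiling (37) lies below the market-clearing price, it is binding.
At P = 37: Qd = 175 - 4·37 = 27 and Qs = 2·37 - 65 = 9.
Quantity traded falls to 9. At Q = 9 the demand price is (175 - 9)/4 = 41.5 and the supply price is (65 + 9)/2 = 37.
Deadweight loss = ½ · (41.5 - 37) · (15 - 9) = ½ · 4.5 · 6 = 13.5.

13.5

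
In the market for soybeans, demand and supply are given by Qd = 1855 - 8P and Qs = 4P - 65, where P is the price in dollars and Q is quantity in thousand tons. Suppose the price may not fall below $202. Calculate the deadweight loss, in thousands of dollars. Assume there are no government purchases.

Equilibrium: 1855 - 8P = 4P - 65, so 1920 = 12P and P* = 160, Q* = 575.
Since 202 > 160, the floor is binding.
At P = 202: Qd = 1855 - 8·202 = 239 and Qs = 4·202 - 65 = 743.
Quantity traded falls to 239. At Q = 239 the demand price is (1855 - 239)/8 = 202 and the supply price is (65 + 239)/4 = 76.
Deadweight loss = ½ · (202 - 76) · (575 - 239) = ½ · 126 · 336 = 21168.

21168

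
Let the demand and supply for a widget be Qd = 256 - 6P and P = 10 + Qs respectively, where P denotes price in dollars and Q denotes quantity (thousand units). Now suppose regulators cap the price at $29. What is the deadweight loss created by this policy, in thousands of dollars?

47.25

Rearranging supply gives Qs = P - 10. In a free market, 256 - 6P = P - 10 gives the equilibrium P* = 38, Q* = 28.
The ceiling of 29 is below the equilibrium price 38, so it binds.
At P = 29: Qd = 256 - 6·29 = 82 and Qs = 29 - 10 = 19.
Quantity traded falls to 19. At Q = 19 the demand price is (256 - 19)/6 = 39.5 and the supply price is 10 + 19 = 29.
Deadweight loss = ½ · (39.5 - 29) · (28 - 19) = ½ · 10.5 · 9 = 47.25.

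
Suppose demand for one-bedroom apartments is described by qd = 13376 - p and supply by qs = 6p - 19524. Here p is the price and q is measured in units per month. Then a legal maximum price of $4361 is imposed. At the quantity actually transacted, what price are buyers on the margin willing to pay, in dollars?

6734

Without the control the market clears where 13376 - p = 6p - 19524, i.e. p* = 4700 and q* = 8676.
Because the ceiling (4361) lies below the market-clearing price, it is binding.
At p = 4361: qd = 13376 - 4361 = 9015 and qs = 6·4361 - 19524 = 6642.
Only 6642 units reach the market. On the demand curve, the marginal buyer's willingness to pay at q = 6642 is (13376 - 6642) = 6734.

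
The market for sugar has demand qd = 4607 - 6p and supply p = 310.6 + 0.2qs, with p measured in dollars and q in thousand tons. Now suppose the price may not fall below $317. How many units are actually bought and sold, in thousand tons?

Rearranging supply gives qs = 5p - 1553. Without the control the market clears where 4607 - 6p = 5p - 1553, i.e. p* = 560 and q* = 1247.
Since 317 is below p* = 560, the floor does not bind and the free-market outcome prevails.

1247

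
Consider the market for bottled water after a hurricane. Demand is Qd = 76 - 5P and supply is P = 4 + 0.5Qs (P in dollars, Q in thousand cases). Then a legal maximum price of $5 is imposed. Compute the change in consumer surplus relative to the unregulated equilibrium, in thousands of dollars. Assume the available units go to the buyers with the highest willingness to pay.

Rearranging supply gives Qs = 2P - 8. Setting quantity demanded equal to quantity supplied, 76 - 5P = 2P - 8, gives P* = 12 and Q* = 16.
The ceiling of 5 is below the equilibrium price 12, so it binds.
At P = 5: Qd = 76 - 5·5 = 51 and Qs = 2·5 - 8 = 2.
Consumer surplus without the control is ½ · (15.2 - 12) · 16 = 25.6.
With the ceiling, 2 units are sold at 5 (assume they go to the highest-value buyers). The demand price at Q = 2 is 14.8, so CS = ½ · [(15.2 - 5) + (14.8 - 5)] · 2 = 20.
Change in consumer surplus = 20 - 25.6 = -5.6.

-5.6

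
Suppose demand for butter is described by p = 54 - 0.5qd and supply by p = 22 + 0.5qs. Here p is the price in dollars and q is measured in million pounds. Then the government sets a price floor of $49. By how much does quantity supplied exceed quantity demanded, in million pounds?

Rearranging demand gives qd = 108 - 2p; rearranging supply gives qs = 2p - 44. In a free market, 108 - 2p = 2p - 44 gives the equilibrium p* = 38, q* = 32.
The floor of 49 is above the equilibrium price 38, so it binds.
At p = 49: qd = 108 - 2·49 = 10 and qs = 2·49 - 44 = 54.
Surplus = qs - qd = 54 - 10 = 44.

44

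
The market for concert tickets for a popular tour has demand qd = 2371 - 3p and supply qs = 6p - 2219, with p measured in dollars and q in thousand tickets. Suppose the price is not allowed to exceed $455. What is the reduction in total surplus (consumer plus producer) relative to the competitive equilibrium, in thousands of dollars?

27225

Equilibrium: 2371 - 3p = 6p - 2219, so 4590 = 9p and p* = 510, q* = 841.
Since 455 < 510, the ceiling is binding.
At p = 455: qd = 2371 - 3·455 = 1006 and qs = 6·455 - 2219 = 511.
Quantity traded falls to 511. At q = 511 the demand price is (2371 - 511)/3 = 620 and the supply price is (2219 + 511)/6 = 455.
Deadweight loss = ½ · (620 - 455) · (841 - 511) = ½ · 165 · 330 = 27225.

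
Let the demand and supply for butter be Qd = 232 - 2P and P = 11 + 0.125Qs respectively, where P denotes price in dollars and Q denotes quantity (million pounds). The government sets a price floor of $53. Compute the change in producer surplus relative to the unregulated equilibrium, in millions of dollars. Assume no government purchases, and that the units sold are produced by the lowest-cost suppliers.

Rearranging supply gives Qs = 8P - 88. Without the control the market clears where 232 - 2P = 8P - 88, i.e. P* = 32 and Q* = 168.
Because the floor (53) lies above the market-clearing price, it is binding.
At P = 53: Qd = 232 - 2·53 = 126 and Qs = 8·53 - 88 = 336.
Producer surplus without the control is ½ · (32 - 11) · 168 = 1764.
With the floor, 126 units are sold at 53. The supply price at Q = 126 is 26.75, so PS = ½ · [(53 - 11) + (53 - 26.75)] · 126 = 4299.75.
Change in producer surplus = 4299.75 - 1764 = 2535.75.

2535.75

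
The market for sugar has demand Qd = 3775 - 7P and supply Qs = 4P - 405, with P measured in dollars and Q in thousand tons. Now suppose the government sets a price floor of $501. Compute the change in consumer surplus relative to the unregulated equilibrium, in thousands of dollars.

-83671.5

Equilibrium: 3775 - 7P = 4P - 405, so 4180 = 11P and P* = 380, Q* = 1115.
Since 501 > 380, the floor is binding.
At P = 501: Qd = 3775 - 7·501 = 268 and Qs = 4·501 - 405 = 1599.
Consumer surplus without the control is ½ · (3775/7 - 380) · 1115 = 1243225/14.
With the floor, consumers buy 268 units at 501, so CS = ½ · (3775/7 - 501) · 268 = 35912/7.
Change in consumer surplus = 35912/7 - 1243225/14 = -83671.5.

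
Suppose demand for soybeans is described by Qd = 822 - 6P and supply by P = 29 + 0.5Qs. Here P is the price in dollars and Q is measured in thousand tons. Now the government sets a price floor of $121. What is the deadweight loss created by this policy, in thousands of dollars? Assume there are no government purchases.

1452

Rearranging supply gives Qs = 2P - 58. Equilibrium: 822 - 6P = 2P - 58, so 880 = 8P and P* = 110, Q* = 162.
Because the floor (121) lies above the market-clearing price, it is binding.
At P = 121: Qd = 822 - 6·121 = 96 and Qs = 2·121 - 58 = 184.
Quantity traded falls to 96. At Q = 96 the demand price is (822 - 96)/6 = 121 and the supply price is (58 + 96)/2 = 77.
Deadweight loss = ½ · (121 - 77) · (162 - 96) = ½ · 44 · 66 = 1452.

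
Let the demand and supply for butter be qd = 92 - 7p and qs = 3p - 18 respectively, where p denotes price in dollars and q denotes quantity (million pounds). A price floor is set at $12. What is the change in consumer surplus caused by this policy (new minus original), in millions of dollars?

Equilibrium: 92 - 7p = 3p - 18, so 110 = 10p and p* = 11, q* = 15.
Because the floor (12) lies above the market-clearing price, it is binding.
At p = 12: qd = 92 - 7·12 = 8 and qs = 3·12 - 18 = 18.
Consumer surplus without the control is ½ · (92/7 - 11) · 15 = 225/14.
With the floor, consumers buy 8 units at 12, so CS = ½ · (92/7 - 12) · 8 = 32/7.
Change in consumer surplus = 32/7 - 225/14 = -11.5.

-11.5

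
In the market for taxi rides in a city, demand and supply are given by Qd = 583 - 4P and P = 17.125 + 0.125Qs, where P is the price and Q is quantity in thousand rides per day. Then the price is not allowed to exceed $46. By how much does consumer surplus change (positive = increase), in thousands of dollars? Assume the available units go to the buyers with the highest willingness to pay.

1666

Rearranging supply gives Qs = 8P - 137. Setting quantity demanded equal to quantity supplied, 583 - 4P = 8P - 137, gives P* = 60 and Q* = 343.
Because the ceiling (46) lies below the market-clearing price, it is binding.
At P = 46: Qd = 583 - 4·46 = 399 and Qs = 8·46 - 137 = 231.
Consumer surplus without the control is ½ · (145.75 - 60) · 343 = 14706.125.
With the ceiling, 231 units are sold at 46 (assume they go to the highest-value buyers). The demand price at Q = 231 is 88, so CS = ½ · [(145.75 - 46) + (88 - 46)] · 231 = 16372.125.
Change in consumer surplus = 16372.125 - 14706.125 = 1666.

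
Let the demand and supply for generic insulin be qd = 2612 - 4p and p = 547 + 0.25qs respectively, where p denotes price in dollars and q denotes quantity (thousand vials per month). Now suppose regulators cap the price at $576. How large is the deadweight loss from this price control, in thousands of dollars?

2304

Rearranging supply gives qs = 4p - 2188. Equilibrium: 2612 - 4p = 4p - 2188, so 4800 = 8p and p* = 600, q* = 212.
Since 576 < 600, the ceiling is binding.
At p = 576: qd = 2612 - 4·576 = 308 and qs = 4·576 - 2188 = 116.
Quantity traded falls to 116. At q = 116 the demand price is (2612 - 116)/4 = 624 and the supply price is (2188 + 116)/4 = 576.
Deadweight loss = ½ · (624 - 576) · (212 - 116) = ½ · 48 · 96 = 2304.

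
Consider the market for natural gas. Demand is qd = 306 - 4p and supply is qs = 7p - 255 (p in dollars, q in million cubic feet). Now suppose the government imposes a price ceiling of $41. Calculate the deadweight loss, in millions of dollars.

962.5

Equilibrium: 306 - 4p = 7p - 255, so 561 = 11p and p* = 51, q* = 102.
Because the ceiling (41) lies below the market-clearing price, it is binding.
At p = 41: qd = 306 - 4·41 = 142 and qs = 7·41 - 255 = 32.
Quantity traded falls to 32. At q = 32 the demand price is (306 - 32)/4 = 68.5 and the supply price is (255 + 32)/7 = 41.
Deadweight loss = ½ · (68.5 - 41) · (102 - 32) = ½ · 27.5 · 70 = 962.5.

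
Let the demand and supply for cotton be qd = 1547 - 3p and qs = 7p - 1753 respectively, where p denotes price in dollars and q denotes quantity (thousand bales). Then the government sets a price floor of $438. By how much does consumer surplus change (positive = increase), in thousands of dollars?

Setting quantity demanded equal to quantity supplied, 1547 - 3p = 7p - 1753, gives p* = 330 and q* = 557.
Since 438 > 330, the floor is binding.
At p = 438: qd = 1547 - 3·438 = 233 and qs = 7·438 - 1753 = 1313.
Consumer surplus without the control is ½ · (1547/3 - 330) · 557 = 310249/6.
With the floor, consumers buy 233 units at 438, so CS = ½ · (1547/3 - 438) · 233 = 54289/6.
Change in consumer surplus = 54289/6 - 310249/6 = -42660.

-42660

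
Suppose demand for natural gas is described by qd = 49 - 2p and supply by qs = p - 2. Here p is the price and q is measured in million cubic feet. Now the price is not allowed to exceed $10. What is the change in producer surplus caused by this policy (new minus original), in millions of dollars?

Without the control the market clears where 49 - 2p = p - 2, i.e. p* = 17 and q* = 15.
Because the ceiling (10) lies below the market-clearing price, it is binding.
At p = 10: qd = 49 - 2·10 = 29 and qs = 10 - 2 = 8.
Producer surplus without the control is ½ · (17 - 2) · 15 = 112.5.
With the ceiling, producers sell 8 units at 10, so PS = ½ · (10 - 2) · 8 = 32.
Change in producer surplus = 32 - 112.5 = -80.5.

-80.5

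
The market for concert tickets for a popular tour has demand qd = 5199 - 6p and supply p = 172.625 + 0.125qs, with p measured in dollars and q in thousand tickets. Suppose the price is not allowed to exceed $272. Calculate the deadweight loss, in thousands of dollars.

Rearranging supply gives qs = 8p - 1381. Equilibrium: 5199 - 6p = 8p - 1381, so 6580 = 14p and p* = 470, q* = 2379.
Since 272 < 470, the ceiling is binding.
At p = 272: qd = 5199 - 6·272 = 3567 and qs = 8·272 - 1381 = 795.
Quantity traded falls to 795. At q = 795 the demand price is (5199 - 795)/6 = 734 and the supply price is (1381 + 795)/8 = 272.
Deadweight loss = ½ · (734 - 272) · (2379 - 795) = ½ · 462 · 1584 = 365904.

365904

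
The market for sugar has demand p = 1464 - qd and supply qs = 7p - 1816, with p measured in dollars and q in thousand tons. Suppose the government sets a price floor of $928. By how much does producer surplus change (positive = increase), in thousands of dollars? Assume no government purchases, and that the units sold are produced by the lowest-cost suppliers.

Rearranging demand gives qd = 1464 - p. In a free market, 1464 - p = 7p - 1816 gives the equilibrium p* = 410, q* = 1054.
Because the floor (928) lies above the market-clearing price, it is binding.
At p = 928: qd = 1464 - 928 = 536 and qs = 7·928 - 1816 = 4680.
Producer surplus without the control is ½ · (410 - 1816/7) · 1054 = 555458/7.
With the floor, 536 units are sold at 928. The supply price at q = 536 is 336, so PS = ½ · [(928 - 1816/7) + (928 - 336)] · 536 = 2364832/7.
Change in producer surplus = 2364832/7 - 555458/7 = 258482.

258482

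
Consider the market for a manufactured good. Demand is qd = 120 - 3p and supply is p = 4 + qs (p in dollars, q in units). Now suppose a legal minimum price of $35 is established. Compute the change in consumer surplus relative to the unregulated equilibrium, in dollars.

Rearranging supply gives qs = p - 4. Setting quantity demanded equal to quantity supplied, 120 - 3p = p - 4, gives p* = 31 and q* = 27.
The floor of 35 is above the equilibrium price 31, so it binds.
At p = 35: qd = 120 - 3·35 = 15 and qs = 35 - 4 = 31.
Consumer surplus without the control is ½ · (40 - 31) · 27 = 121.5.
With the floor, consumers buy 15 units at 35, so CS = ½ · (40 - 35) · 15 = 37.5.
Change in consumer surplus = 37.5 - 121.5 = -84.

-84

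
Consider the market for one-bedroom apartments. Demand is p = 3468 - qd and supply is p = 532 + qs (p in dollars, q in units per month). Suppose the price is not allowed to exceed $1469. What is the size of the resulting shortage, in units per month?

Rearranging demand gives qd = 3468 - p; rearranging supply gives qs = p - 532. Equilibrium: 3468 - p = p - 532, so 4000 = 2p and p* = 2000, q* = 1468.
Because the ceiling (1469) lies below the market-clearing price, it is binding.
At p = 1469: qd = 3468 - 1469 = 1999 and qs = 1469 - 532 = 937.
Shortage = qd - qs = 1999 - 937 = 1062.

1062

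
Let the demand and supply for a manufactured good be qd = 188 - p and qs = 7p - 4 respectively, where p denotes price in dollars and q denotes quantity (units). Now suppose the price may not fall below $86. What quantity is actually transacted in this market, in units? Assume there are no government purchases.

102

Equilibrium: 188 - p = 7p - 4, so 192 = 8p and p* = 24, q* = 164.
Because the floor (86) lies above the market-clearing price, it is binding.
At p = 86: qd = 188 - 86 = 102 and qs = 7·86 - 4 = 598.
The quantity actually transacted is the short side, demand: 102.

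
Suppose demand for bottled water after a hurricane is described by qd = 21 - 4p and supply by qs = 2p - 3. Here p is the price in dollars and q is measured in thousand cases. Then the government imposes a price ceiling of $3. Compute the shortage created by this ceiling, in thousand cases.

In a free market, 21 - 4p = 2p - 3 gives the equilibrium p* = 4, q* = 5.
Since 3 < 4, the ceiling is binding.
At p = 3: qd = 21 - 4·3 = 9 and qs = 2·3 - 3 = 3.
Shortage = qd - qs = 9 - 3 = 6.

6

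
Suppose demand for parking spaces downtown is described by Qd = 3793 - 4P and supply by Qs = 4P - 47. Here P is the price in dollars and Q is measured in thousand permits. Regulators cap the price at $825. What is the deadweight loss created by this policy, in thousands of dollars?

In a free market, 3793 - 4P = 4P - 47 gives the equilibrium P* = 480, Q* = 1873.
The ceiling of 825 is above the equilibrium price 480, so it is not binding; the market clears at P* = 480, Q* = 1873.
Since the control does not bind, no trades are prevented and deadweight loss is zero.

0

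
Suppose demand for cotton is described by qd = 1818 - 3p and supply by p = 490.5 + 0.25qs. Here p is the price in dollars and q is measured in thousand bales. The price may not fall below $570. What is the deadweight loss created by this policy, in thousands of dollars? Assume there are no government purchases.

Rearranging supply gives qs = 4p - 1962. Equilibrium: 1818 - 3p = 4p - 1962, so 3780 = 7p and p* = 540, q* = 198.
The floor of 570 is above the equilibrium price 540, so it binds.
At p = 570: qd = 1818 - 3·570 = 108 and qs = 4·570 - 1962 = 318.
Quantity traded falls to 108. At q = 108 the demand price is (1818 - 108)/3 = 570 and the supply price is (1962 + 108)/4 = 517.5.
Deadweight loss = ½ · (570 - 517.5) · (198 - 108) = ½ · 52.5 · 90 = 2362.5.

2362.5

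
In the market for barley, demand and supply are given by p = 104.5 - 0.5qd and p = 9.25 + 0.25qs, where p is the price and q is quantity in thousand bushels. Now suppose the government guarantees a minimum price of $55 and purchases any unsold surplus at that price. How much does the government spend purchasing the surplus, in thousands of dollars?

4620

Rearranging demand gives qd = 209 - 2p; rearranging supply gives qs = 4p - 37. Setting quantity demanded equal to quantity supplied, 209 - 2p = 4p - 37, gives p* = 41 and q* = 127.
Since 55 > 41, the floor is binding.
At p = 55: qd = 209 - 2·55 = 99 and qs = 4·55 - 37 = 183.
Surplus = qs - qd = 84.
Government expenditure = surplus × support price = 84 × 55 = 4620.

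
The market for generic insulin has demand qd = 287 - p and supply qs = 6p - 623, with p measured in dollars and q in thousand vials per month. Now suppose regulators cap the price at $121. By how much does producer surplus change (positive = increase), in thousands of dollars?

Equilibrium: 287 - p = 6p - 623, so 910 = 7p and p* = 130, q* = 157.
Because the ceiling (121) lies below the market-clearing price, it is binding.
At p = 121: qd = 287 - 121 = 166 and qs = 6·121 - 623 = 103.
Producer surplus without the control is ½ · (130 - 623/6) · 157 = 24649/12.
With the ceiling, producers sell 103 units at 121, so PS = ½ · (121 - 623/6) · 103 = 10609/12.
Change in producer surplus = 10609/12 - 24649/12 = -1170.

-1170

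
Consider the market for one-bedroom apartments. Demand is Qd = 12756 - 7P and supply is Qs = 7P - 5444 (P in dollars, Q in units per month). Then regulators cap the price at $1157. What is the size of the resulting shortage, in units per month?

2002

Without the control the market clears where 12756 - 7P = 7P - 5444, i.e. P* = 1300 and Q* = 3656.
The ceiling of 1157 is below the equilibrium price 1300, so it binds.
At P = 1157: Qd = 12756 - 7·1157 = 4657 and Qs = 7·1157 - 5444 = 2655.
Shortage = Qd - Qs = 4657 - 2655 = 2002.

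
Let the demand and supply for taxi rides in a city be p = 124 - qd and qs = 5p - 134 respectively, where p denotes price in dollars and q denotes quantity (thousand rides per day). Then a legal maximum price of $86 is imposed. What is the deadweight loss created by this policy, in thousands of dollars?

Rearranging demand gives qd = 124 - p. Setting quantity demanded equal to quantity supplied, 124 - p = 5p - 134, gives p* = 43 and q* = 81.
The ceiling of 86 is above the equilibrium price 43, so it is not binding; the market clears at p* = 43, q* = 81.
Since the control does not bind, no trades are prevented and deadweight loss is zero.

0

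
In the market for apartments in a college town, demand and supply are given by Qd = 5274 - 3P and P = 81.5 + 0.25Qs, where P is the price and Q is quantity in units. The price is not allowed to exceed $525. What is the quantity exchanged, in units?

1774

Rearranging supply gives Qs = 4P - 326. In a free market, 5274 - 3P = 4P - 326 gives the equilibrium P* = 800, Q* = 2874.
Since 525 < 800, the ceiling is binding.
At P = 525: Qd = 5274 - 3·525 = 3699 and Qs = 4·525 - 326 = 1774.
The quantity actually transacted is the short side, supply: 1774.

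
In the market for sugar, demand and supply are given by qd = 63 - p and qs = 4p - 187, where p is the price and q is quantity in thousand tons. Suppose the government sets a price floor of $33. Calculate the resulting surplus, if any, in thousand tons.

0

Without the control the market clears where 63 - p = 4p - 187, i.e. p* = 50 and q* = 13.
The floor of 33 is below the equilibrium price 50, so it is not binding; the market clears at p* = 50, q* = 13.
Since the control does not bind, there is no surplus.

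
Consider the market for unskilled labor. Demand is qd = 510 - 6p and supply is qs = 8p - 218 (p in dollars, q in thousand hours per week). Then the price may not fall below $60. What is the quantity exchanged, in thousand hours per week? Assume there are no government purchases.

Equilibrium: 510 - 6p = 8p - 218, so 728 = 14p and p* = 52, q* = 198.
Since 60 > 52, the floor is binding.
At p = 60: qd = 510 - 6·60 = 150 and qs = 8·60 - 218 = 262.
The quantity actually transacted is the short side, demand: 150.

150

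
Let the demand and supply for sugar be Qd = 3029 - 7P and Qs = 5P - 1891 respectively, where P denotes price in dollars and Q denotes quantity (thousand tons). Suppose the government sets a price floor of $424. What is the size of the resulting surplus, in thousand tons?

In a free market, 3029 - 7P = 5P - 1891 gives the equilibrium P* = 410, Q* = 159.
The floor of 424 is above the equilibrium price 410, so it binds.
At P = 424: Qd = 3029 - 7·424 = 61 and Qs = 5·424 - 1891 = 229.
Surplus = Qs - Qd = 229 - 61 = 168.

168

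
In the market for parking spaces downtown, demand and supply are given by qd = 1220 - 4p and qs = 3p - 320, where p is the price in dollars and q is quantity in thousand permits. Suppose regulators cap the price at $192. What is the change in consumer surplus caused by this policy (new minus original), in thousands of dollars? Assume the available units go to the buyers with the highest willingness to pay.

6286

Equilibrium: 1220 - 4p = 3p - 320, so 1540 = 7p and p* = 220, q* = 340.
The ceiling of 192 is below the equilibrium price 220, so it binds.
At p = 192: qd = 1220 - 4·192 = 452 and qs = 3·192 - 320 = 256.
Consumer surplus without the control is ½ · (305 - 220) · 340 = 14450.
With the ceiling, 256 units are sold at 192 (assume they go to the highest-value buyers). The demand price at q = 256 is 241, so CS = ½ · [(305 - 192) + (241 - 192)] · 256 = 20736.
Change in consumer surplus = 20736 - 14450 = 6286.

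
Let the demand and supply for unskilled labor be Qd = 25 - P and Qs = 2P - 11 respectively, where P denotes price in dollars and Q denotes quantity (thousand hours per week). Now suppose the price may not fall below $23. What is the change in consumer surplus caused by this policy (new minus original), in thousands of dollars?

-82.5

Equilibrium: 25 - P = 2P - 11, so 36 = 3P and P* = 12, Q* = 13.
The floor of 23 is above the equilibrium price 12, so it binds.
At P = 23: Qd = 25 - 23 = 2 and Qs = 2·23 - 11 = 35.
Consumer surplus without the control is ½ · (25 - 12) · 13 = 84.5.
With the floor, consumers buy 2 units at 23, so CS = ½ · (25 - 23) · 2 = 2.
Change in consumer surplus = 2 - 84.5 = -82.5.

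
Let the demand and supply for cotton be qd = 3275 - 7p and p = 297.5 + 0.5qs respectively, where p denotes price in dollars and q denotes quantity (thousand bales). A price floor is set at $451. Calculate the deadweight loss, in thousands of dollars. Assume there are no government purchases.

Rearranging supply gives qs = 2p - 595. Equilibrium: 3275 - 7p = 2p - 595, so 3870 = 9p and p* = 430, q* = 265.
Because the floor (451) lies above the market-clearing price, it is binding.
At p = 451: qd = 3275 - 7·451 = 118 and qs = 2·451 - 595 = 307.
Quantity traded falls to 118. At q = 118 the demand price is (3275 - 118)/7 = 451 and the supply price is (595 + 118)/2 = 356.5.
Deadweight loss = ½ · (451 - 356.5) · (265 - 118) = ½ · 94.5 · 147 = 6945.75.

6945.75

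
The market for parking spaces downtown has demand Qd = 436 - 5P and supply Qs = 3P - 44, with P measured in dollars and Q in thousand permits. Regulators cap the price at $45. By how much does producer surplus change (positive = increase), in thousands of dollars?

-1702.5

Setting quantity demanded equal to quantity supplied, 436 - 5P = 3P - 44, gives P* = 60 and Q* = 136.
The ceiling of 45 is below the equilibrium price 60, so it binds.
At P = 45: Qd = 436 - 5·45 = 211 and Qs = 3·45 - 44 = 91.
Producer surplus without the control is ½ · (60 - 44/3) · 136 = 9248/3.
With the ceiling, producers sell 91 units at 45, so PS = ½ · (45 - 44/3) · 91 = 8281/6.
Change in producer surplus = 8281/6 - 9248/3 = -1702.5.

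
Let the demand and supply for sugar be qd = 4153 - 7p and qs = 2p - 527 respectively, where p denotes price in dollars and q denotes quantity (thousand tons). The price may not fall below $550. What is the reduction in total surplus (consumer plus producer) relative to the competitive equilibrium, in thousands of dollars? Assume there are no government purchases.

Equilibrium: 4153 - 7p = 2p - 527, so 4680 = 9p and p* = 520, q* = 513.
Since 550 > 520, the floor is binding.
At p = 550: qd = 4153 - 7·550 = 303 and qs = 2·550 - 527 = 573.
Quantity traded falls to 303. At q = 303 the demand price is (4153 - 303)/7 = 550 and the supply price is (527 + 303)/2 = 415.
Deadweight loss = ½ · (550 - 415) · (513 - 303) = ½ · 135 · 210 = 14175.

14175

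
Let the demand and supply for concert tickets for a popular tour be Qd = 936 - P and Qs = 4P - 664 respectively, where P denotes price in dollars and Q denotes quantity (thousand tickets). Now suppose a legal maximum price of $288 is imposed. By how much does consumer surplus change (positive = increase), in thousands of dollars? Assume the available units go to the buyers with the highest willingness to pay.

7424

Without the control the market clears where 936 - P = 4P - 664, i.e. P* = 320 and Q* = 616.
Because the ceiling (288) lies below the market-clearing price, it is binding.
At P = 288: Qd = 936 - 288 = 648 and Qs = 4·288 - 664 = 488.
Consumer surplus without the control is ½ · (936 - 320) · 616 = 189728.
With the ceiling, 488 units are sold at 288 (assume they go to the highest-value buyers). The demand price at Q = 488 is 448, so CS = ½ · [(936 - 288) + (448 - 288)] · 488 = 197152.
Change in consumer surplus = 197152 - 189728 = 7424.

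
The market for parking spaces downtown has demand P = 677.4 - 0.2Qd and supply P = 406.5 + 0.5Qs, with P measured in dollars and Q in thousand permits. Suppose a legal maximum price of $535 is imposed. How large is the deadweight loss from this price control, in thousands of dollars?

Rearranging demand gives Qd = 3387 - 5P; rearranging supply gives Qs = 2P - 813. In a free market, 3387 - 5P = 2P - 813 gives the equilibrium P* = 600, Q* = 387.
Because the ceiling (535) lies below the market-clearing price, it is binding.
At P = 535: Qd = 3387 - 5·535 = 712 and Qs = 2·535 - 813 = 257.
Quantity traded falls to 257. At Q = 257 the demand price is (3387 - 257)/5 = 626 and the supply price is (813 + 257)/2 = 535.
Deadweight loss = ½ · (626 - 535) · (387 - 257) = ½ · 91 · 130 = 5915.

5915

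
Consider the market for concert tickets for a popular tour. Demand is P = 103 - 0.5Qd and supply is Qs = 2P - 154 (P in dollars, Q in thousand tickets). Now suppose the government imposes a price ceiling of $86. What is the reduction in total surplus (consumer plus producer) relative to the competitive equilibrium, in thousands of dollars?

32

Rearranging demand gives Qd = 206 - 2P. Equilibrium: 206 - 2P = 2P - 154, so 360 = 4P and P* = 90, Q* = 26.
The ceiling of 86 is below the equilibrium price 90, so it binds.
At P = 86: Qd = 206 - 2·86 = 34 and Qs = 2·86 - 154 = 18.
Quantity traded falls to 18. At Q = 18 the demand price is (206 - 18)/2 = 94 and the supply price is (154 + 18)/2 = 86.
Deadweight loss = ½ · (94 - 86) · (26 - 18) = ½ · 8 · 8 = 32.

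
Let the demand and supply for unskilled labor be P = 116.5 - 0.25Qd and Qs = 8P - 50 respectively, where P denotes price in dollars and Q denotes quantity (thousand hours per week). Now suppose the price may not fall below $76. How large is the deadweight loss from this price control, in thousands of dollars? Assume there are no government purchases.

Rearranging demand gives Qd = 466 - 4P. Setting quantity demanded equal to quantity supplied, 466 - 4P = 8P - 50, gives P* = 43 and Q* = 294.
The floor of 76 is above the equilibrium price 43, so it binds.
At P = 76: Qd = 466 - 4·76 = 162 and Qs = 8·76 - 50 = 558.
Quantity traded falls to 162. At Q = 162 the demand price is (466 - 162)/4 = 76 and the supply price is (50 + 162)/8 = 26.5.
Deadweight loss = ½ · (76 - 26.5) · (294 - 162) = ½ · 49.5 · 132 = 3267.

3267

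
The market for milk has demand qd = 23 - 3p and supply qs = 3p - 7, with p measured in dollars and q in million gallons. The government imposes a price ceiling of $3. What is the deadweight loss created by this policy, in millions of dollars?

12

Equilibrium: 23 - 3p = 3p - 7, so 30 = 6p and p* = 5, q* = 8.
Since 3 < 5, the ceiling is binding.
At p = 3: qd = 23 - 3·3 = 14 and qs = 3·3 - 7 = 2.
Quantity traded falls to 2. At q = 2 the demand price is (23 - 2)/3 = 7 and the supply price is (7 + 2)/3 = 3.
Deadweight loss = ½ · (7 - 3) · (8 - 2) = ½ · 4 · 6 = 12.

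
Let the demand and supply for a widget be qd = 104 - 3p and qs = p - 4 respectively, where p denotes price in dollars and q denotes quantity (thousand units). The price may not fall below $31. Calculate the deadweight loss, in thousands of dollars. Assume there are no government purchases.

Equilibrium: 104 - 3p = p - 4, so 108 = 4p and p* = 27, q* = 23.
Because the floor (31) lies above the market-clearing price, it is binding.
At p = 31: qd = 104 - 3·31 = 11 and qs = 31 - 4 = 27.
Quantity traded falls to 11. At q = 11 the demand price is (104 - 11)/3 = 31 and the supply price is 4 + 11 = 15.
Deadweight loss = ½ · (31 - 15) · (23 - 11) = ½ · 16 · 12 = 96.

96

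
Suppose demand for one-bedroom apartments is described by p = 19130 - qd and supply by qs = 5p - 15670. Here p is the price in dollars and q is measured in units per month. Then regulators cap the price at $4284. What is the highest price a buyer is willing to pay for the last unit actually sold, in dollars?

Rearranging demand gives qd = 19130 - p. Setting quantity demanded equal to quantity supplied, 19130 - p = 5p - 15670, gives p* = 5800 and q* = 13330.
Because the ceiling (4284) lies below the market-clearing price, it is binding.
At p = 4284: qd = 19130 - 4284 = 14846 and qs = 5·4284 - 15670 = 5750.
Only 5750 units reach the market. On the demand curve, the marginal buyer's willingness to pay at q = 5750 is (19130 - 5750) = 13380.

13380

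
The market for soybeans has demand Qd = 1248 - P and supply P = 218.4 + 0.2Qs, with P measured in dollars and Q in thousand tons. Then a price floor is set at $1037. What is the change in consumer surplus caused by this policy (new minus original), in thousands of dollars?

-345821.5

Rearranging supply gives Qs = 5P - 1092. Setting quantity demanded equal to quantity supplied, 1248 - P = 5P - 1092, gives P* = 390 and Q* = 858.
The floor of 1037 is above the equilibrium price 390, so it binds.
At P = 1037: Qd = 1248 - 1037 = 211 and Qs = 5·1037 - 1092 = 4093.
Consumer surplus without the control is ½ · (1248 - 390) · 858 = 368082.
With the floor, consumers buy 211 units at 1037, so CS = ½ · (1248 - 1037) · 211 = 22260.5.
Change in consumer surplus = 22260.5 - 368082 = -345821.5.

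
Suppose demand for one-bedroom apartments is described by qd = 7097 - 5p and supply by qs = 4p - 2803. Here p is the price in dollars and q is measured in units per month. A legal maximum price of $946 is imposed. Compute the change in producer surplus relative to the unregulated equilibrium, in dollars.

-198506

Equilibrium: 7097 - 5p = 4p - 2803, so 9900 = 9p and p* = 1100, q* = 1597.
Since 946 < 1100, the ceiling is binding.
At p = 946: qd = 7097 - 5·946 = 2367 and qs = 4·946 - 2803 = 981.
Producer surplus without the control is ½ · (1100 - 700.75) · 1597 = 318801.125.
With the ceiling, producers sell 981 units at 946, so PS = ½ · (946 - 700.75) · 981 = 120295.125.
Change in producer surplus = 120295.125 - 318801.125 = -198506.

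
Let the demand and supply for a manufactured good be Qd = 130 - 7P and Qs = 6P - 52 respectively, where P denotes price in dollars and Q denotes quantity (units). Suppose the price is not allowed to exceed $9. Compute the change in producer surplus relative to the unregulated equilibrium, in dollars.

-85

In a free market, 130 - 7P = 6P - 52 gives the equilibrium P* = 14, Q* = 32.
The ceiling of 9 is below the equilibrium price 14, so it binds.
At P = 9: Qd = 130 - 7·9 = 67 and Qs = 6·9 - 52 = 2.
Producer surplus without the control is ½ · (14 - 26/3) · 32 = 256/3.
With the ceiling, producers sell 2 units at 9, so PS = ½ · (9 - 26/3) · 2 = 1/3.
Change in producer surplus = 1/3 - 256/3 = -85.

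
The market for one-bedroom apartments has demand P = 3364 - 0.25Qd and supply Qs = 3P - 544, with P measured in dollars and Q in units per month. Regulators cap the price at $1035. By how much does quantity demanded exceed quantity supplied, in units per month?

Rearranging demand gives Qd = 13456 - 4P. Without the control the market clears where 13456 - 4P = 3P - 544, i.e. P* = 2000 and Q* = 5456.
The ceiling of 1035 is below the equilibrium price 2000, so it binds.
At P = 1035: Qd = 13456 - 4·1035 = 9316 and Qs = 3·1035 - 544 = 2561.
Shortage = Qd - Qs = 9316 - 2561 = 6755.

6755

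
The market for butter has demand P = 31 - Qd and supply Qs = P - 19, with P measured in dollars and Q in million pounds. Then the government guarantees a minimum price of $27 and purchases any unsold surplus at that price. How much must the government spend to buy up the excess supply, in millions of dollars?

108

Rearranging demand gives Qd = 31 - P. Setting quantity demanded equal to quantity supplied, 31 - P = P - 19, gives P* = 25 and Q* = 6.
Because the floor (27) lies above the market-clearing price, it is binding.
At P = 27: Qd = 31 - 27 = 4 and Qs = 27 - 19 = 8.
Surplus = Qs - Qd = 4.
Government expenditure = surplus × support price = 4 × 27 = 108.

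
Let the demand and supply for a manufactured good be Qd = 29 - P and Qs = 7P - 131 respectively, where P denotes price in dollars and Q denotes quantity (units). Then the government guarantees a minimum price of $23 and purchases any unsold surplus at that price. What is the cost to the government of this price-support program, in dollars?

552

In a free market, 29 - P = 7P - 131 gives the equilibrium P* = 20, Q* = 9.
Since 23 > 20, the floor is binding.
At P = 23: Qd = 29 - 23 = 6 and Qs = 7·23 - 131 = 30.
Surplus = Qs - Qd = 24.
Government expenditure = surplus × support price = 24 × 23 = 552.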